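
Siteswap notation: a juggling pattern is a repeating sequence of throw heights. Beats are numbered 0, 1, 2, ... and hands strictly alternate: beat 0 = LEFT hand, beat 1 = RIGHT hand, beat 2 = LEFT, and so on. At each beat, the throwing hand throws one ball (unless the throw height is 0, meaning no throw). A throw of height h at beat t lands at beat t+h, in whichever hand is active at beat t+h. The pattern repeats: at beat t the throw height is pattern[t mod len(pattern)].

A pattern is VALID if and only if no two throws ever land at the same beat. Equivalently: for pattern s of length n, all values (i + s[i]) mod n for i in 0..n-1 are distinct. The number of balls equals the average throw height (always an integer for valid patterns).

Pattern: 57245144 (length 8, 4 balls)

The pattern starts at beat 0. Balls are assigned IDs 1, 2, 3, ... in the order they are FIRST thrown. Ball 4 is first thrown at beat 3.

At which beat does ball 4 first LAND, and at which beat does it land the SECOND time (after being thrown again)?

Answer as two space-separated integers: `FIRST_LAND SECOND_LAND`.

Answer: 7 11

Derivation:
Beat 0 (L): throw ball1 h=5 -> lands@5:R; in-air after throw: [b1@5:R]
Beat 1 (R): throw ball2 h=7 -> lands@8:L; in-air after throw: [b1@5:R b2@8:L]
Beat 2 (L): throw ball3 h=2 -> lands@4:L; in-air after throw: [b3@4:L b1@5:R b2@8:L]
Beat 3 (R): throw ball4 h=4 -> lands@7:R; in-air after throw: [b3@4:L b1@5:R b4@7:R b2@8:L]
Beat 4 (L): throw ball3 h=5 -> lands@9:R; in-air after throw: [b1@5:R b4@7:R b2@8:L b3@9:R]
Beat 5 (R): throw ball1 h=1 -> lands@6:L; in-air after throw: [b1@6:L b4@7:R b2@8:L b3@9:R]
Beat 6 (L): throw ball1 h=4 -> lands@10:L; in-air after throw: [b4@7:R b2@8:L b3@9:R b1@10:L]
Beat 7 (R): throw ball4 h=4 -> lands@11:R; in-air after throw: [b2@8:L b3@9:R b1@10:L b4@11:R]
Beat 8 (L): throw ball2 h=5 -> lands@13:R; in-air after throw: [b3@9:R b1@10:L b4@11:R b2@13:R]
Beat 9 (R): throw ball3 h=7 -> lands@16:L; in-air after throw: [b1@10:L b4@11:R b2@13:R b3@16:L]
Beat 10 (L): throw ball1 h=2 -> lands@12:L; in-air after throw: [b4@11:R b1@12:L b2@13:R b3@16:L]
Beat 11 (R): throw ball4 h=4 -> lands@15:R; in-air after throw: [b1@12:L b2@13:R b4@15:R b3@16:L]
Ball 4: thrown@3 h=4 -> first land @7; rethrown@7 h=4 -> second land @11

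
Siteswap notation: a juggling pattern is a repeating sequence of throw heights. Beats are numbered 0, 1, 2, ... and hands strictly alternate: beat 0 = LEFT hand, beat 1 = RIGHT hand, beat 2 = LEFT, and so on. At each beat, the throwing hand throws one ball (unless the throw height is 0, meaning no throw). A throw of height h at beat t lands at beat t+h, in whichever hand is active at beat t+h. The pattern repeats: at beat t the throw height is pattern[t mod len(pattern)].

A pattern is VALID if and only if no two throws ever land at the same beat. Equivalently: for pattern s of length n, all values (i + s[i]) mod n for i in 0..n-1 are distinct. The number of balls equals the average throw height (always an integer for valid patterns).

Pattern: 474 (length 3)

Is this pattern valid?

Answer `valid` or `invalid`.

Answer: valid

Derivation:
i=0: (i + s[i]) mod n = (0 + 4) mod 3 = 1
i=1: (i + s[i]) mod n = (1 + 7) mod 3 = 2
i=2: (i + s[i]) mod n = (2 + 4) mod 3 = 0
Residues: [1, 2, 0], distinct: True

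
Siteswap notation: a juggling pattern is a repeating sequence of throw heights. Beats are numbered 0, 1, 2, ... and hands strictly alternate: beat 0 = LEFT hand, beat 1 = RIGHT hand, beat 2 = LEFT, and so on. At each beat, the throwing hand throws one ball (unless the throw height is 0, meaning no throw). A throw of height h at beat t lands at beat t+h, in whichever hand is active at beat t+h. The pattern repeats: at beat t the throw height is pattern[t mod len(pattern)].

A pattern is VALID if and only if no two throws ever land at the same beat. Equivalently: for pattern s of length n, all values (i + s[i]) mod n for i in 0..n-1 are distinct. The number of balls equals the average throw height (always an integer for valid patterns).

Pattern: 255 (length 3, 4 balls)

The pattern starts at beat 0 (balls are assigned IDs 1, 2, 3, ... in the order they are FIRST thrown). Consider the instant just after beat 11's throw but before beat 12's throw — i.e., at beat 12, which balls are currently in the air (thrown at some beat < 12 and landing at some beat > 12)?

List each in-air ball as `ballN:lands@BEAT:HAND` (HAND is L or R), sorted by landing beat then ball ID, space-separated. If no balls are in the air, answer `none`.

Answer: ball2:lands@13:R ball3:lands@15:R ball4:lands@16:L

Derivation:
Beat 0 (L): throw ball1 h=2 -> lands@2:L; in-air after throw: [b1@2:L]
Beat 1 (R): throw ball2 h=5 -> lands@6:L; in-air after throw: [b1@2:L b2@6:L]
Beat 2 (L): throw ball1 h=5 -> lands@7:R; in-air after throw: [b2@6:L b1@7:R]
Beat 3 (R): throw ball3 h=2 -> lands@5:R; in-air after throw: [b3@5:R b2@6:L b1@7:R]
Beat 4 (L): throw ball4 h=5 -> lands@9:R; in-air after throw: [b3@5:R b2@6:L b1@7:R b4@9:R]
Beat 5 (R): throw ball3 h=5 -> lands@10:L; in-air after throw: [b2@6:L b1@7:R b4@9:R b3@10:L]
Beat 6 (L): throw ball2 h=2 -> lands@8:L; in-air after throw: [b1@7:R b2@8:L b4@9:R b3@10:L]
Beat 7 (R): throw ball1 h=5 -> lands@12:L; in-air after throw: [b2@8:L b4@9:R b3@10:L b1@12:L]
Beat 8 (L): throw ball2 h=5 -> lands@13:R; in-air after throw: [b4@9:R b3@10:L b1@12:L b2@13:R]
Beat 9 (R): throw ball4 h=2 -> lands@11:R; in-air after throw: [b3@10:L b4@11:R b1@12:L b2@13:R]
Beat 10 (L): throw ball3 h=5 -> lands@15:R; in-air after throw: [b4@11:R b1@12:L b2@13:R b3@15:R]
Beat 11 (R): throw ball4 h=5 -> lands@16:L; in-air after throw: [b1@12:L b2@13:R b3@15:R b4@16:L]
Beat 12 (L): throw ball1 h=2 -> lands@14:L; in-air after throw: [b2@13:R b1@14:L b3@15:R b4@16:L]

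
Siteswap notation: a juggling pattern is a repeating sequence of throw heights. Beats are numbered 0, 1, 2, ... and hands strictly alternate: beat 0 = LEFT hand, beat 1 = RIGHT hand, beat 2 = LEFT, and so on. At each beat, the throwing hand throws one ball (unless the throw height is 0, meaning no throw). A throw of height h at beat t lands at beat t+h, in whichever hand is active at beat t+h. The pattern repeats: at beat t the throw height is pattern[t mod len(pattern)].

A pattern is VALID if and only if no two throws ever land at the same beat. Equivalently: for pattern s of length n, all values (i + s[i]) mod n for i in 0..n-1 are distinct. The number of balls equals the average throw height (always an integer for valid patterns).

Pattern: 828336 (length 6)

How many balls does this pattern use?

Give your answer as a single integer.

Answer: 5

Derivation:
Pattern = [8, 2, 8, 3, 3, 6], length n = 6
  position 0: throw height = 8, running sum = 8
  position 1: throw height = 2, running sum = 10
  position 2: throw height = 8, running sum = 18
  position 3: throw height = 3, running sum = 21
  position 4: throw height = 3, running sum = 24
  position 5: throw height = 6, running sum = 30
Total sum = 30; balls = sum / n = 30 / 6 = 5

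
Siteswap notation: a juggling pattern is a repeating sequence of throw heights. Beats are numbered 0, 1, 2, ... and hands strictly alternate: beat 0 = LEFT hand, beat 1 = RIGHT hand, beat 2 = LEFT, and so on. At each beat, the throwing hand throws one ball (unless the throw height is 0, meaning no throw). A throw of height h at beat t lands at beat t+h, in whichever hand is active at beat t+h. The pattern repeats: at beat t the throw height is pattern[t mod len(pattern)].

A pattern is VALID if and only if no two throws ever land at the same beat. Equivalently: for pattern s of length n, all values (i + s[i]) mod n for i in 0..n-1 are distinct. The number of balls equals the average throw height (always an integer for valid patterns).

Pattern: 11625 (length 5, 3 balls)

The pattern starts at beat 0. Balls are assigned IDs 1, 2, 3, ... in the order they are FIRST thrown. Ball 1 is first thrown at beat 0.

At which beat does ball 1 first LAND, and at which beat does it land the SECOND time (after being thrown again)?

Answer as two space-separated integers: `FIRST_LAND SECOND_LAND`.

Beat 0 (L): throw ball1 h=1 -> lands@1:R; in-air after throw: [b1@1:R]
Beat 1 (R): throw ball1 h=1 -> lands@2:L; in-air after throw: [b1@2:L]
Beat 2 (L): throw ball1 h=6 -> lands@8:L; in-air after throw: [b1@8:L]
Ball 1: thrown@0 h=1 -> first land @1; rethrown@1 h=1 -> second land @2

Answer: 1 2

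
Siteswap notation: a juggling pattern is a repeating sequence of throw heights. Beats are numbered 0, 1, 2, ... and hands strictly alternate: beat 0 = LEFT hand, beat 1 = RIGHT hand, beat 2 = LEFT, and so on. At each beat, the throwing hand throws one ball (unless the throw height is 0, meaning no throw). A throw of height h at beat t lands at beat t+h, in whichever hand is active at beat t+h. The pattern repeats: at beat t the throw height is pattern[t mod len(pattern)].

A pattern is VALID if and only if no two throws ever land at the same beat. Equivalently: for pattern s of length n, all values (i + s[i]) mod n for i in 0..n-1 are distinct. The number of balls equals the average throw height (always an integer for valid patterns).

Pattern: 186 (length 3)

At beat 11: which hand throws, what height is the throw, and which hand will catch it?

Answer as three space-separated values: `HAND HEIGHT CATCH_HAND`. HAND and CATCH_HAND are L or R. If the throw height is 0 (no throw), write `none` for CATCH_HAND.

Answer: R 6 R

Derivation:
Beat 11: 11 mod 2 = 1, so hand = R
Throw height = pattern[11 mod 3] = pattern[2] = 6
Lands at beat 11+6=17, 17 mod 2 = 1, so catch hand = R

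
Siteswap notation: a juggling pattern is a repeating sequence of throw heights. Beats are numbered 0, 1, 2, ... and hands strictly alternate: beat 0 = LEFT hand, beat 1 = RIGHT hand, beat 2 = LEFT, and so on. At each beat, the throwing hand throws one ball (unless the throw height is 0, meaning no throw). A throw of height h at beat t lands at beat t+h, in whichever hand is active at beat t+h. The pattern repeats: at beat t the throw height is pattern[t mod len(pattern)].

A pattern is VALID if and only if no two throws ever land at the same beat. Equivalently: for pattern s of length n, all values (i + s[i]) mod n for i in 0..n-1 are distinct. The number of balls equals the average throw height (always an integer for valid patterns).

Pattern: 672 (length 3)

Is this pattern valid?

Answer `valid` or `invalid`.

i=0: (i + s[i]) mod n = (0 + 6) mod 3 = 0
i=1: (i + s[i]) mod n = (1 + 7) mod 3 = 2
i=2: (i + s[i]) mod n = (2 + 2) mod 3 = 1
Residues: [0, 2, 1], distinct: True

Answer: valid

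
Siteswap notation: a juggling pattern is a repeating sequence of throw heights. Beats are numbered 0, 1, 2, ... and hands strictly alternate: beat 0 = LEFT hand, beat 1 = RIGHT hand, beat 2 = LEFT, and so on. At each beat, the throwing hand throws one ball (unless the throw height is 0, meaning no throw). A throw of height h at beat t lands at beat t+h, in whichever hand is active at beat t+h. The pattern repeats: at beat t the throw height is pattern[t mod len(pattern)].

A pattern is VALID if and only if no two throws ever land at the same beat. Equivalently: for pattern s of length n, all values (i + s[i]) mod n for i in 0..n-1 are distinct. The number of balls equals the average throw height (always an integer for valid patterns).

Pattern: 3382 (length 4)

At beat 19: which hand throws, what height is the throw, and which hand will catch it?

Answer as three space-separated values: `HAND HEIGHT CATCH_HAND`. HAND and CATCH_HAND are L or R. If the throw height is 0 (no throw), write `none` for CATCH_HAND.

Beat 19: 19 mod 2 = 1, so hand = R
Throw height = pattern[19 mod 4] = pattern[3] = 2
Lands at beat 19+2=21, 21 mod 2 = 1, so catch hand = R

Answer: R 2 R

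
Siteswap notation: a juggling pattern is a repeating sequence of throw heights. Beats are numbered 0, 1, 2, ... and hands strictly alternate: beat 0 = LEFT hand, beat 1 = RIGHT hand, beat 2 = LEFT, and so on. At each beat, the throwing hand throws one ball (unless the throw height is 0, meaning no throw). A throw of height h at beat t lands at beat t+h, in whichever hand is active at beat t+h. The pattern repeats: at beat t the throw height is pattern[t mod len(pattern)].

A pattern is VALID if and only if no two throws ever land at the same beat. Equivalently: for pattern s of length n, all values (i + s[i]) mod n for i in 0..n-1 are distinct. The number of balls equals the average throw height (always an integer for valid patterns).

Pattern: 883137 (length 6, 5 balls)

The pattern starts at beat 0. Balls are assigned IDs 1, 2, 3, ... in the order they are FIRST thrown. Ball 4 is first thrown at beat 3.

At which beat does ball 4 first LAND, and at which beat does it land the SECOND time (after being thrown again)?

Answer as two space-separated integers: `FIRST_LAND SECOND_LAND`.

Beat 0 (L): throw ball1 h=8 -> lands@8:L; in-air after throw: [b1@8:L]
Beat 1 (R): throw ball2 h=8 -> lands@9:R; in-air after throw: [b1@8:L b2@9:R]
Beat 2 (L): throw ball3 h=3 -> lands@5:R; in-air after throw: [b3@5:R b1@8:L b2@9:R]
Beat 3 (R): throw ball4 h=1 -> lands@4:L; in-air after throw: [b4@4:L b3@5:R b1@8:L b2@9:R]
Beat 4 (L): throw ball4 h=3 -> lands@7:R; in-air after throw: [b3@5:R b4@7:R b1@8:L b2@9:R]
Beat 5 (R): throw ball3 h=7 -> lands@12:L; in-air after throw: [b4@7:R b1@8:L b2@9:R b3@12:L]
Beat 6 (L): throw ball5 h=8 -> lands@14:L; in-air after throw: [b4@7:R b1@8:L b2@9:R b3@12:L b5@14:L]
Beat 7 (R): throw ball4 h=8 -> lands@15:R; in-air after throw: [b1@8:L b2@9:R b3@12:L b5@14:L b4@15:R]
Ball 4: thrown@3 h=1 -> first land @4; rethrown@4 h=3 -> second land @7

Answer: 4 7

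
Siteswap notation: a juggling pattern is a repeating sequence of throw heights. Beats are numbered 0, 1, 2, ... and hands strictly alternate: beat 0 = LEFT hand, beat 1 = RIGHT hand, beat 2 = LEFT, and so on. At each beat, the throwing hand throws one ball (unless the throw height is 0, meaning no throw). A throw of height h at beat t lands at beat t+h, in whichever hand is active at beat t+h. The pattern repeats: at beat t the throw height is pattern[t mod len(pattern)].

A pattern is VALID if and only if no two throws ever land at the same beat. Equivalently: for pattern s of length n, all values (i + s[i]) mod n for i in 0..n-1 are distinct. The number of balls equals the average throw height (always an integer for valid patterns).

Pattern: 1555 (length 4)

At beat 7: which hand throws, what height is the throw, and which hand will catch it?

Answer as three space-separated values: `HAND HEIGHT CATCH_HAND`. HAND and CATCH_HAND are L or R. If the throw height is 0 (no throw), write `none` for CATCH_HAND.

Beat 7: 7 mod 2 = 1, so hand = R
Throw height = pattern[7 mod 4] = pattern[3] = 5
Lands at beat 7+5=12, 12 mod 2 = 0, so catch hand = L

Answer: R 5 L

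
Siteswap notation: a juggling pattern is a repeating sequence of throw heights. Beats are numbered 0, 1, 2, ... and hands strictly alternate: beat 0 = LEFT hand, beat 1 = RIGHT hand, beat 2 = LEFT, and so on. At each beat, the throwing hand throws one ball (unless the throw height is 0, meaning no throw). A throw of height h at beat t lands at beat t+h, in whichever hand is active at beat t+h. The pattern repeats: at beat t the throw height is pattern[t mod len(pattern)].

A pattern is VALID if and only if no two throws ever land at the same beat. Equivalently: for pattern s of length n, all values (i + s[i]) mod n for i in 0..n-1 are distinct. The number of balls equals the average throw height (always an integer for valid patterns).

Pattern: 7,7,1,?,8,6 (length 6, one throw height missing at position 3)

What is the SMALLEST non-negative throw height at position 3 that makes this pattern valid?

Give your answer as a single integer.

Answer: 1

Derivation:
i=0: (0 + 7) mod 6 = 1
i=1: (1 + 7) mod 6 = 2
i=2: (2 + 1) mod 6 = 3
i=3: s[i]=? (unknown)
i=4: (4 + 8) mod 6 = 0
i=5: (5 + 6) mod 6 = 5
Known residues: [0, 1, 2, 3, 5]; need a permutation of 0..5, so missing residue r = 4
Need (3 + s) mod 6 = 4; smallest s = (4 - 3) mod 6 = 1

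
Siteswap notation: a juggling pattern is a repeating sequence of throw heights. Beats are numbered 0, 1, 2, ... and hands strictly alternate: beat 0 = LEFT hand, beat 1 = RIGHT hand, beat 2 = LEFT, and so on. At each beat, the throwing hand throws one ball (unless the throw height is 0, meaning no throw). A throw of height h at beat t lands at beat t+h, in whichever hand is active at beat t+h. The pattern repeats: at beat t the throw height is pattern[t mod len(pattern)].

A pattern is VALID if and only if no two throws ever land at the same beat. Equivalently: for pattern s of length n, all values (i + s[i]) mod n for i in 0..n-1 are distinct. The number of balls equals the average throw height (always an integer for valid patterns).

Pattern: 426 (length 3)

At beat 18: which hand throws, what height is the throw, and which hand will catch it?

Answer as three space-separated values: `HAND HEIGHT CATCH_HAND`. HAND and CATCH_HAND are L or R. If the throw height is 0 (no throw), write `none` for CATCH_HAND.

Answer: L 4 L

Derivation:
Beat 18: 18 mod 2 = 0, so hand = L
Throw height = pattern[18 mod 3] = pattern[0] = 4
Lands at beat 18+4=22, 22 mod 2 = 0, so catch hand = L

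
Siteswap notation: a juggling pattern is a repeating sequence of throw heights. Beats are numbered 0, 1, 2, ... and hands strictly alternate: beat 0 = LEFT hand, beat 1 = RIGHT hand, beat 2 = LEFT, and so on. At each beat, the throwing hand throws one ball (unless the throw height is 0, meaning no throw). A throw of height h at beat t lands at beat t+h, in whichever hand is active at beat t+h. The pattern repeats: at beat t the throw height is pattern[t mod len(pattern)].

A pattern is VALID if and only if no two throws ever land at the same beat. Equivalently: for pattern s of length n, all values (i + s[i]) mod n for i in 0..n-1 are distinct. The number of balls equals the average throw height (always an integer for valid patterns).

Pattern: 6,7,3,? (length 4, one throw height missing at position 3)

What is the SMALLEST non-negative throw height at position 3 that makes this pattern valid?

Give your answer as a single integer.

Answer: 0

Derivation:
i=0: (0 + 6) mod 4 = 2
i=1: (1 + 7) mod 4 = 0
i=2: (2 + 3) mod 4 = 1
i=3: s[i]=? (unknown)
Known residues: [0, 1, 2]; need a permutation of 0..3, so missing residue r = 3
Need (3 + s) mod 4 = 3; smallest s = (3 - 3) mod 4 = 0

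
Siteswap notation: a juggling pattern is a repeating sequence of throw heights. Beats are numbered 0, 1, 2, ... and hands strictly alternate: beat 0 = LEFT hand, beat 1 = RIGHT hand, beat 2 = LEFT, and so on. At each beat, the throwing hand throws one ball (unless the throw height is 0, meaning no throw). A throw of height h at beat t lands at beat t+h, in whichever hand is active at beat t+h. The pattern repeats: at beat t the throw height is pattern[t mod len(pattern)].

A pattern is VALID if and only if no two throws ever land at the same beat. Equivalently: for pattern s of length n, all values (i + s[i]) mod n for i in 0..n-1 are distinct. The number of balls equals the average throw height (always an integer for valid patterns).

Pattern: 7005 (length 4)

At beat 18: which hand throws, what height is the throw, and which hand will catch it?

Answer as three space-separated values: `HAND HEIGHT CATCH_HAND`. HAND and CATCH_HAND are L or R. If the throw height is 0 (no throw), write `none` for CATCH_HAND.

Answer: L 0 none

Derivation:
Beat 18: 18 mod 2 = 0, so hand = L
Throw height = pattern[18 mod 4] = pattern[2] = 0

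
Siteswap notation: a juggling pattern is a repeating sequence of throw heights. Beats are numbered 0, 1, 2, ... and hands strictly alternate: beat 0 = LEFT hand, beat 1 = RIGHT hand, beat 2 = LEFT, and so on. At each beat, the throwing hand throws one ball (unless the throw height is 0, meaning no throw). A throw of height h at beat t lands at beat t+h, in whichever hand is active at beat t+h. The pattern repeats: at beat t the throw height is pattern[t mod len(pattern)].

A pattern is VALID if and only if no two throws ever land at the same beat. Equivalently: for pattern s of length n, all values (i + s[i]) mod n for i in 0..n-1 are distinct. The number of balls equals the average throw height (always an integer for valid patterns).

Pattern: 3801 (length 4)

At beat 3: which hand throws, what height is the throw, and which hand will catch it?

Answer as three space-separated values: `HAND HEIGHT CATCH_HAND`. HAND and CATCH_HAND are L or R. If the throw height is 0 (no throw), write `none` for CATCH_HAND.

Answer: R 1 L

Derivation:
Beat 3: 3 mod 2 = 1, so hand = R
Throw height = pattern[3 mod 4] = pattern[3] = 1
Lands at beat 3+1=4, 4 mod 2 = 0, so catch hand = L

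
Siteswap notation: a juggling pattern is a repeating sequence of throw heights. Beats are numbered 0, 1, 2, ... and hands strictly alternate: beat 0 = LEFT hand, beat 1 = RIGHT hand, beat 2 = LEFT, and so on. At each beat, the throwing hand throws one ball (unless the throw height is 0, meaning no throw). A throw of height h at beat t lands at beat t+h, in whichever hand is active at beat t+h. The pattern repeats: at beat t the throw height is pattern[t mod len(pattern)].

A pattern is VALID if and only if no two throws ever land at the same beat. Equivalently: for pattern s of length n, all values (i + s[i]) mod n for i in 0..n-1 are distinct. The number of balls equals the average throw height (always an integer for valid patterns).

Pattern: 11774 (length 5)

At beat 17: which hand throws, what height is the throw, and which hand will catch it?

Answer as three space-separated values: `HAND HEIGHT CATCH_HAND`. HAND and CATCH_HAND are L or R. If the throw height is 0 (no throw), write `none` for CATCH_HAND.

Beat 17: 17 mod 2 = 1, so hand = R
Throw height = pattern[17 mod 5] = pattern[2] = 7
Lands at beat 17+7=24, 24 mod 2 = 0, so catch hand = L

Answer: R 7 L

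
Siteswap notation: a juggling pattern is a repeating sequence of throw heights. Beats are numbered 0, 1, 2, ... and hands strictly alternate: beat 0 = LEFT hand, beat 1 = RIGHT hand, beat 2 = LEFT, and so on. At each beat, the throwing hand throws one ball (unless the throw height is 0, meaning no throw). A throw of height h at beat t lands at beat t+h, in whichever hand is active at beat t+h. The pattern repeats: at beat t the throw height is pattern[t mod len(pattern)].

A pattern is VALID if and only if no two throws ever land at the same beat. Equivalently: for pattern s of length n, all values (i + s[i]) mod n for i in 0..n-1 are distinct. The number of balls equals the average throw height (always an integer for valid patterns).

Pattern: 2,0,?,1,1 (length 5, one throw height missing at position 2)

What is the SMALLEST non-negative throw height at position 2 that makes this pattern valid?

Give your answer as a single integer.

i=0: (0 + 2) mod 5 = 2
i=1: (1 + 0) mod 5 = 1
i=2: s[i]=? (unknown)
i=3: (3 + 1) mod 5 = 4
i=4: (4 + 1) mod 5 = 0
Known residues: [0, 1, 2, 4]; need a permutation of 0..4, so missing residue r = 3
Need (2 + s) mod 5 = 3; smallest s = (3 - 2) mod 5 = 1

Answer: 1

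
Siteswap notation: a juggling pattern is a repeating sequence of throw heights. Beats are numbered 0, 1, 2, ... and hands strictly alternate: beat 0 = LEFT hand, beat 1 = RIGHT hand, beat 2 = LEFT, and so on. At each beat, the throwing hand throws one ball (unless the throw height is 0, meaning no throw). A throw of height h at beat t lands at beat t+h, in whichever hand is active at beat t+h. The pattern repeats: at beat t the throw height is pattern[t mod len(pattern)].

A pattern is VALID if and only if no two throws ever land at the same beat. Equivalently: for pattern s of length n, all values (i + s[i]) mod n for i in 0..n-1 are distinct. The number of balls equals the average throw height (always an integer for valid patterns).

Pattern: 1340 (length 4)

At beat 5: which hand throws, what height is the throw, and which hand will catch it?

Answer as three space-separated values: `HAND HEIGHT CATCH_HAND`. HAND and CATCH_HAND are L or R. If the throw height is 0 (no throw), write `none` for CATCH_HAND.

Beat 5: 5 mod 2 = 1, so hand = R
Throw height = pattern[5 mod 4] = pattern[1] = 3
Lands at beat 5+3=8, 8 mod 2 = 0, so catch hand = L

Answer: R 3 L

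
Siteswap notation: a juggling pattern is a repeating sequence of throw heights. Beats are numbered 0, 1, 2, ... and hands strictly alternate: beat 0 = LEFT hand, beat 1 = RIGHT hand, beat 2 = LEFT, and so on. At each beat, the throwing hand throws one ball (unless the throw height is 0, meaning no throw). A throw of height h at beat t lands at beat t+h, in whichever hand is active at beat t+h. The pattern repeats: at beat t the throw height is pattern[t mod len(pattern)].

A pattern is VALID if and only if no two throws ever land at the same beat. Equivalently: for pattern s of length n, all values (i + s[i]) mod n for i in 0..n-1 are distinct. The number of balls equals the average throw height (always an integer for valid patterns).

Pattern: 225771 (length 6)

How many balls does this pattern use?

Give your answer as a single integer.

Answer: 4

Derivation:
Pattern = [2, 2, 5, 7, 7, 1], length n = 6
  position 0: throw height = 2, running sum = 2
  position 1: throw height = 2, running sum = 4
  position 2: throw height = 5, running sum = 9
  position 3: throw height = 7, running sum = 16
  position 4: throw height = 7, running sum = 23
  position 5: throw height = 1, running sum = 24
Total sum = 24; balls = sum / n = 24 / 6 = 4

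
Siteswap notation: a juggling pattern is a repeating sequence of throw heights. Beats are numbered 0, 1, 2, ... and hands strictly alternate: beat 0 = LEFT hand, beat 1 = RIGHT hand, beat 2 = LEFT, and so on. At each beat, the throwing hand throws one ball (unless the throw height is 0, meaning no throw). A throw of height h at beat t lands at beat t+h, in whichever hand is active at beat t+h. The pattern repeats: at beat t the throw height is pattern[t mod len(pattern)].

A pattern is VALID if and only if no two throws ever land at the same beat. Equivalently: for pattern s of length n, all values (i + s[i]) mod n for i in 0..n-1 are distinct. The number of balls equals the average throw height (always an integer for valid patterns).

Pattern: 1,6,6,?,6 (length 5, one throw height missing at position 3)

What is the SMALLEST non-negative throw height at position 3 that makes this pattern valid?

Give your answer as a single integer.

Answer: 1

Derivation:
i=0: (0 + 1) mod 5 = 1
i=1: (1 + 6) mod 5 = 2
i=2: (2 + 6) mod 5 = 3
i=3: s[i]=? (unknown)
i=4: (4 + 6) mod 5 = 0
Known residues: [0, 1, 2, 3]; need a permutation of 0..4, so missing residue r = 4
Need (3 + s) mod 5 = 4; smallest s = (4 - 3) mod 5 = 1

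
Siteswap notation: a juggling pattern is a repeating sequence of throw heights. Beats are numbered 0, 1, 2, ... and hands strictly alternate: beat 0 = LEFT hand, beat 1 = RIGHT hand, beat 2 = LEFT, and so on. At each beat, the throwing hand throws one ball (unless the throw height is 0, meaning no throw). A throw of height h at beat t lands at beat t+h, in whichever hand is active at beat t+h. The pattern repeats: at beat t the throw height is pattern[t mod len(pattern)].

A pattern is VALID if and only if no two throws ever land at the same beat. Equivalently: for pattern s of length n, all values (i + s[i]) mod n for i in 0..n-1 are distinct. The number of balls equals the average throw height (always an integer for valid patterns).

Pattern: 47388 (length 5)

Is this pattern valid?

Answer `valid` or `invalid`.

i=0: (i + s[i]) mod n = (0 + 4) mod 5 = 4
i=1: (i + s[i]) mod n = (1 + 7) mod 5 = 3
i=2: (i + s[i]) mod n = (2 + 3) mod 5 = 0
i=3: (i + s[i]) mod n = (3 + 8) mod 5 = 1
i=4: (i + s[i]) mod n = (4 + 8) mod 5 = 2
Residues: [4, 3, 0, 1, 2], distinct: True

Answer: valid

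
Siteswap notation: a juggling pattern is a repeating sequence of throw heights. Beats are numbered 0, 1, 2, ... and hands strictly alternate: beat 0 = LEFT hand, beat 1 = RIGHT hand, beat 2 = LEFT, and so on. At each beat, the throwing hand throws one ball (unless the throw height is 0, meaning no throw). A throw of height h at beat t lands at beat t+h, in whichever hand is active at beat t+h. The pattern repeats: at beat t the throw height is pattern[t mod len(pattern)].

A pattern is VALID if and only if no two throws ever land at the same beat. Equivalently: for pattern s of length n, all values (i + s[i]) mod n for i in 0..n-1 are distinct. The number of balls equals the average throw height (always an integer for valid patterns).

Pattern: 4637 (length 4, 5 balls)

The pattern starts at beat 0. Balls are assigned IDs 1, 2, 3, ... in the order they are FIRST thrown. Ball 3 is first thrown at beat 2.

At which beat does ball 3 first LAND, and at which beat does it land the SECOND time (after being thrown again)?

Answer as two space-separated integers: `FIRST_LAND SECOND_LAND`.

Beat 0 (L): throw ball1 h=4 -> lands@4:L; in-air after throw: [b1@4:L]
Beat 1 (R): throw ball2 h=6 -> lands@7:R; in-air after throw: [b1@4:L b2@7:R]
Beat 2 (L): throw ball3 h=3 -> lands@5:R; in-air after throw: [b1@4:L b3@5:R b2@7:R]
Beat 3 (R): throw ball4 h=7 -> lands@10:L; in-air after throw: [b1@4:L b3@5:R b2@7:R b4@10:L]
Beat 4 (L): throw ball1 h=4 -> lands@8:L; in-air after throw: [b3@5:R b2@7:R b1@8:L b4@10:L]
Beat 5 (R): throw ball3 h=6 -> lands@11:R; in-air after throw: [b2@7:R b1@8:L b4@10:L b3@11:R]
Beat 6 (L): throw ball5 h=3 -> lands@9:R; in-air after throw: [b2@7:R b1@8:L b5@9:R b4@10:L b3@11:R]
Beat 7 (R): throw ball2 h=7 -> lands@14:L; in-air after throw: [b1@8:L b5@9:R b4@10:L b3@11:R b2@14:L]
Beat 8 (L): throw ball1 h=4 -> lands@12:L; in-air after throw: [b5@9:R b4@10:L b3@11:R b1@12:L b2@14:L]
Beat 9 (R): throw ball5 h=6 -> lands@15:R; in-air after throw: [b4@10:L b3@11:R b1@12:L b2@14:L b5@15:R]
Beat 10 (L): throw ball4 h=3 -> lands@13:R; in-air after throw: [b3@11:R b1@12:L b4@13:R b2@14:L b5@15:R]
Beat 11 (R): throw ball3 h=7 -> lands@18:L; in-air after throw: [b1@12:L b4@13:R b2@14:L b5@15:R b3@18:L]
Ball 3: thrown@2 h=3 -> first land @5; rethrown@5 h=6 -> second land @11

Answer: 5 11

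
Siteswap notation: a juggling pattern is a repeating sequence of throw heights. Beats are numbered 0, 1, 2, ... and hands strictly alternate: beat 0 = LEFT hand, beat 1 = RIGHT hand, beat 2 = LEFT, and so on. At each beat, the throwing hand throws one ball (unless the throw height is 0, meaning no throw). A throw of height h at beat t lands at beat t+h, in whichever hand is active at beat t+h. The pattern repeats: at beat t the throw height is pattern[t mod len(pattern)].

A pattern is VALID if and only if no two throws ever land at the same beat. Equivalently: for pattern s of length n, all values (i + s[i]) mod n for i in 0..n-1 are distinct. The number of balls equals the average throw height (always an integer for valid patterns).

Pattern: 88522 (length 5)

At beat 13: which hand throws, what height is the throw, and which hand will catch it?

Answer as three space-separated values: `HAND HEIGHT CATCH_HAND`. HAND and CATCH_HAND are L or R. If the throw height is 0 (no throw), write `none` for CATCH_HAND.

Beat 13: 13 mod 2 = 1, so hand = R
Throw height = pattern[13 mod 5] = pattern[3] = 2
Lands at beat 13+2=15, 15 mod 2 = 1, so catch hand = R

Answer: R 2 R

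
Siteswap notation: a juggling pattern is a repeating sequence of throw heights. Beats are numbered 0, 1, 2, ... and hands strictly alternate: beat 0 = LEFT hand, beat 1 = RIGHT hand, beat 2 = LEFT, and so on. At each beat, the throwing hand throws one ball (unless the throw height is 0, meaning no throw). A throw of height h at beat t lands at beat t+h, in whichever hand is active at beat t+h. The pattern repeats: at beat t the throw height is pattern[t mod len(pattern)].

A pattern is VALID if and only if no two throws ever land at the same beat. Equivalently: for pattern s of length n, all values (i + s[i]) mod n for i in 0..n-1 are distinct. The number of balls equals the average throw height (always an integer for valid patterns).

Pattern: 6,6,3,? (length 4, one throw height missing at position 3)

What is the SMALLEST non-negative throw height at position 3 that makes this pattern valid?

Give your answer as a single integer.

Answer: 1

Derivation:
i=0: (0 + 6) mod 4 = 2
i=1: (1 + 6) mod 4 = 3
i=2: (2 + 3) mod 4 = 1
i=3: s[i]=? (unknown)
Known residues: [1, 2, 3]; need a permutation of 0..3, so missing residue r = 0
Need (3 + s) mod 4 = 0; smallest s = (0 - 3) mod 4 = 1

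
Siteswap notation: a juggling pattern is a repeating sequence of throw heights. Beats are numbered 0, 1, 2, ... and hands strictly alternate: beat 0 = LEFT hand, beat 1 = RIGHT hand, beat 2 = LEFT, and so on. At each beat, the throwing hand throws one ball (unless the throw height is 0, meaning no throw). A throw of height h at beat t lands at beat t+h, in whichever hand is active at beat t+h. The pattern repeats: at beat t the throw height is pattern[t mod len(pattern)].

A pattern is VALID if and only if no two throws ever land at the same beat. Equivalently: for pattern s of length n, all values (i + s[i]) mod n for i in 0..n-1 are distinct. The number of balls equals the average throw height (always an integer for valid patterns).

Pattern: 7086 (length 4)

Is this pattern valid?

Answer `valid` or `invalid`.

Answer: invalid

Derivation:
i=0: (i + s[i]) mod n = (0 + 7) mod 4 = 3
i=1: (i + s[i]) mod n = (1 + 0) mod 4 = 1
i=2: (i + s[i]) mod n = (2 + 8) mod 4 = 2
i=3: (i + s[i]) mod n = (3 + 6) mod 4 = 1
Residues: [3, 1, 2, 1], distinct: False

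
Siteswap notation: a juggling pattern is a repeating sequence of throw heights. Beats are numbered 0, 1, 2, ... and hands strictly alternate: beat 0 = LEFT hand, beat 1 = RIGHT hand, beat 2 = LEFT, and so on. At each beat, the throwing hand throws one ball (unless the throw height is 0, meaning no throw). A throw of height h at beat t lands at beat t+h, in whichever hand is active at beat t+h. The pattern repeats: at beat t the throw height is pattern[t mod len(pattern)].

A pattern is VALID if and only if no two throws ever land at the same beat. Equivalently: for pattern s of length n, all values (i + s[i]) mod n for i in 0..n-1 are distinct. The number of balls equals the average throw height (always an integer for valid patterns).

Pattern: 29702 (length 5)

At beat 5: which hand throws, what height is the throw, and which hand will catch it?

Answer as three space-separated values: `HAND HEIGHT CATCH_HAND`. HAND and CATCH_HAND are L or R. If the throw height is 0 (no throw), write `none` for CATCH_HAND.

Answer: R 2 R

Derivation:
Beat 5: 5 mod 2 = 1, so hand = R
Throw height = pattern[5 mod 5] = pattern[0] = 2
Lands at beat 5+2=7, 7 mod 2 = 1, so catch hand = R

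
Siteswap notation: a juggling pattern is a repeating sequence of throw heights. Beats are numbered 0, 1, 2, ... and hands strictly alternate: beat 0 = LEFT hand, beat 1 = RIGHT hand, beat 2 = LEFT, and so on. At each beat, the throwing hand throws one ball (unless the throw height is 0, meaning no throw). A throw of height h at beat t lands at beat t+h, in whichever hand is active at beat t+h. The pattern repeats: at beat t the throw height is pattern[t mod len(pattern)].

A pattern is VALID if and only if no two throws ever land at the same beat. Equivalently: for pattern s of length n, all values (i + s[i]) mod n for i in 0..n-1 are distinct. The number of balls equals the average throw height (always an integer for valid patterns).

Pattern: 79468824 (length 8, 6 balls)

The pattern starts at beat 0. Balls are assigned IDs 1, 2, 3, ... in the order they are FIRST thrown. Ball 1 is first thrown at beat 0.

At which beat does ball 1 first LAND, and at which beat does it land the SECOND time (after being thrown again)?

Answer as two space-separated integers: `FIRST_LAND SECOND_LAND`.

Beat 0 (L): throw ball1 h=7 -> lands@7:R; in-air after throw: [b1@7:R]
Beat 1 (R): throw ball2 h=9 -> lands@10:L; in-air after throw: [b1@7:R b2@10:L]
Beat 2 (L): throw ball3 h=4 -> lands@6:L; in-air after throw: [b3@6:L b1@7:R b2@10:L]
Beat 3 (R): throw ball4 h=6 -> lands@9:R; in-air after throw: [b3@6:L b1@7:R b4@9:R b2@10:L]
Beat 4 (L): throw ball5 h=8 -> lands@12:L; in-air after throw: [b3@6:L b1@7:R b4@9:R b2@10:L b5@12:L]
Beat 5 (R): throw ball6 h=8 -> lands@13:R; in-air after throw: [b3@6:L b1@7:R b4@9:R b2@10:L b5@12:L b6@13:R]
Beat 6 (L): throw ball3 h=2 -> lands@8:L; in-air after throw: [b1@7:R b3@8:L b4@9:R b2@10:L b5@12:L b6@13:R]
Beat 7 (R): throw ball1 h=4 -> lands@11:R; in-air after throw: [b3@8:L b4@9:R b2@10:L b1@11:R b5@12:L b6@13:R]
Beat 8 (L): throw ball3 h=7 -> lands@15:R; in-air after throw: [b4@9:R b2@10:L b1@11:R b5@12:L b6@13:R b3@15:R]
Beat 9 (R): throw ball4 h=9 -> lands@18:L; in-air after throw: [b2@10:L b1@11:R b5@12:L b6@13:R b3@15:R b4@18:L]
Beat 10 (L): throw ball2 h=4 -> lands@14:L; in-air after throw: [b1@11:R b5@12:L b6@13:R b2@14:L b3@15:R b4@18:L]
Beat 11 (R): throw ball1 h=6 -> lands@17:R; in-air after throw: [b5@12:L b6@13:R b2@14:L b3@15:R b1@17:R b4@18:L]
Ball 1: thrown@0 h=7 -> first land @7; rethrown@7 h=4 -> second land @11

Answer: 7 11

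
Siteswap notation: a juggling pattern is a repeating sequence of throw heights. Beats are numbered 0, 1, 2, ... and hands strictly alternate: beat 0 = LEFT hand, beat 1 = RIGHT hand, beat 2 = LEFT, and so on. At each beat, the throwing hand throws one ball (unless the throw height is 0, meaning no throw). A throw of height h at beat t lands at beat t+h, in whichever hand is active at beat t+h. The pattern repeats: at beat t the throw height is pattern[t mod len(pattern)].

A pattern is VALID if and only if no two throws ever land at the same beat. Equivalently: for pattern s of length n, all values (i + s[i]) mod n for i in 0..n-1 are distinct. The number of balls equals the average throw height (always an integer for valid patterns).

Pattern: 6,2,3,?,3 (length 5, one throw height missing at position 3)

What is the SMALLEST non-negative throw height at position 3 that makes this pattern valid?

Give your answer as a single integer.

Answer: 1

Derivation:
i=0: (0 + 6) mod 5 = 1
i=1: (1 + 2) mod 5 = 3
i=2: (2 + 3) mod 5 = 0
i=3: s[i]=? (unknown)
i=4: (4 + 3) mod 5 = 2
Known residues: [0, 1, 2, 3]; need a permutation of 0..4, so missing residue r = 4
Need (3 + s) mod 5 = 4; smallest s = (4 - 3) mod 5 = 1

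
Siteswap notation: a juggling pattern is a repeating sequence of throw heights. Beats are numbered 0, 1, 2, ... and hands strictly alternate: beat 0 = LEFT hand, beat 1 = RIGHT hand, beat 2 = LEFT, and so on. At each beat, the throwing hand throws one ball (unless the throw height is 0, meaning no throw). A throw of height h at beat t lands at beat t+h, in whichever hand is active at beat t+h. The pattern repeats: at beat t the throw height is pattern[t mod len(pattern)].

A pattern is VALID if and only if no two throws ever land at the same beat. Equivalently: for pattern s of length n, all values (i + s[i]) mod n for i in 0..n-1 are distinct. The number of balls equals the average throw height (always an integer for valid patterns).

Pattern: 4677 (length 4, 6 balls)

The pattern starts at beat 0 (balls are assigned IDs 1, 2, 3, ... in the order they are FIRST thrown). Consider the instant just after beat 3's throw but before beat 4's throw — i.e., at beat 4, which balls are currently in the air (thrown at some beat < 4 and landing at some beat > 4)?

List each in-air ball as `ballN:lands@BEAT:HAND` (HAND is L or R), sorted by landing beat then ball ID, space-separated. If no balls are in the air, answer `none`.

Beat 0 (L): throw ball1 h=4 -> lands@4:L; in-air after throw: [b1@4:L]
Beat 1 (R): throw ball2 h=6 -> lands@7:R; in-air after throw: [b1@4:L b2@7:R]
Beat 2 (L): throw ball3 h=7 -> lands@9:R; in-air after throw: [b1@4:L b2@7:R b3@9:R]
Beat 3 (R): throw ball4 h=7 -> lands@10:L; in-air after throw: [b1@4:L b2@7:R b3@9:R b4@10:L]
Beat 4 (L): throw ball1 h=4 -> lands@8:L; in-air after throw: [b2@7:R b1@8:L b3@9:R b4@10:L]

Answer: ball2:lands@7:R ball3:lands@9:R ball4:lands@10:L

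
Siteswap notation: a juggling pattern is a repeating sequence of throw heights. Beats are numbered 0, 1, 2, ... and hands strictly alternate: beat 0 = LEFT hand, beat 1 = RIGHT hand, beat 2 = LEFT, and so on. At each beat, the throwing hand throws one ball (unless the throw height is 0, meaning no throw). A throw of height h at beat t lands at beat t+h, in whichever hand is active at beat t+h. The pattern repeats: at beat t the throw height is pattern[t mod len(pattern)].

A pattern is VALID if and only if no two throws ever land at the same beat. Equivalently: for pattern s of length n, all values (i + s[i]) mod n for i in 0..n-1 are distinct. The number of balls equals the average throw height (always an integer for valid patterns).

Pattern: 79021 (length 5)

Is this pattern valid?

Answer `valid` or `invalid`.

Answer: invalid

Derivation:
i=0: (i + s[i]) mod n = (0 + 7) mod 5 = 2
i=1: (i + s[i]) mod n = (1 + 9) mod 5 = 0
i=2: (i + s[i]) mod n = (2 + 0) mod 5 = 2
i=3: (i + s[i]) mod n = (3 + 2) mod 5 = 0
i=4: (i + s[i]) mod n = (4 + 1) mod 5 = 0
Residues: [2, 0, 2, 0, 0], distinct: False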